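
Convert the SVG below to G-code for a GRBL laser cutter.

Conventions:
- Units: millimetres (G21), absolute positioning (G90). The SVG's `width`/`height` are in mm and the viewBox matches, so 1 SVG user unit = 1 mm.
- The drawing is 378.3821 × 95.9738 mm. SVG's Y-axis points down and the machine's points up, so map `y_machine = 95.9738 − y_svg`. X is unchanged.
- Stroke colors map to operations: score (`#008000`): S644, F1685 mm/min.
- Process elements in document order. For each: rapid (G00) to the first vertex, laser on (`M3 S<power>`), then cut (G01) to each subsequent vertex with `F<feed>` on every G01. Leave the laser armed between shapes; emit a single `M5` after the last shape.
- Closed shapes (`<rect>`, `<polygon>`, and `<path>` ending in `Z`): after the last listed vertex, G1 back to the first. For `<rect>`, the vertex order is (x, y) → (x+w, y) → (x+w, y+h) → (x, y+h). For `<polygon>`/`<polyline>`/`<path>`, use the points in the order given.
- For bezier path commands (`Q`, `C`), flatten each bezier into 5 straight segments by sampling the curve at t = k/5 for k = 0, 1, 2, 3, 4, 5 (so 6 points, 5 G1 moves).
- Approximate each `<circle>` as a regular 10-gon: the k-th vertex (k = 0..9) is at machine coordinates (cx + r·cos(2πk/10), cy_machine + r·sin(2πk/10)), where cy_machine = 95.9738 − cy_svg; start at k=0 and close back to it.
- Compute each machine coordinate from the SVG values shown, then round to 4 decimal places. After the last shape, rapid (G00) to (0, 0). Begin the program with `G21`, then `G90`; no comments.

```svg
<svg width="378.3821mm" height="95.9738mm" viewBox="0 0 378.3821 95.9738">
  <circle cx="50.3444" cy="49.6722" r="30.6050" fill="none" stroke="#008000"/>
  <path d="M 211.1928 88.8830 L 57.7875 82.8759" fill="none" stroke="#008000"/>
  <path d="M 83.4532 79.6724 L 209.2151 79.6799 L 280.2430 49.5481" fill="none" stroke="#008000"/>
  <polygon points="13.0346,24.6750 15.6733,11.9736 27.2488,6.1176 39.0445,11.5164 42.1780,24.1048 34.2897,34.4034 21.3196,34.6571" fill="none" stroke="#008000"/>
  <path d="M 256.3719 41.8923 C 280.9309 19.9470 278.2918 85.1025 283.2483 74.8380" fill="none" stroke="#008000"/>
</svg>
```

viewBox `0 0 378.3821 95.9738` with mm width/height → 1 unit = 1 mm. Flip: y_m = 95.9738 − y_svg.

**Shape 1** — `<circle>` circle, stroke `#008000` → score (S644, F1685). Machine vertices: (80.9494,46.3016) → (75.1044,64.2908) → (59.8019,75.4087) → (40.8869,75.4087) → (25.5844,64.2908) → (19.7394,46.3016) → (25.5844,28.3124) → (40.8869,17.1945) → (59.8019,17.1945) → (75.1044,28.3124) → (80.9494,46.3016). Closed: final G1 returns to the first vertex.

**Shape 2** — `<path>` line segment, stroke `#008000` → score (S644, F1685). Machine vertices: (211.1928,7.0908) → (57.7875,13.0979). Open path.

**Shape 3** — `<path>` open polyline, stroke `#008000` → score (S644, F1685). Machine vertices: (83.4532,16.3014) → (209.2151,16.2939) → (280.2430,46.4257). Open path.

**Shape 4** — `<polygon>` regular polygon, stroke `#008000` → score (S644, F1685). Machine vertices: (13.0346,71.2988) → (15.6733,84.0002) → (27.2488,89.8562) → (39.0445,84.4574) → (42.1780,71.8690) → (34.2897,61.5704) → (21.3196,61.3167) → (13.0346,71.2988). Closed: final G1 returns to the first vertex.

**Shape 5** — `<path>` cubic bezier, stroke `#008000` → score (S644, F1685). Control points (SVG): P0=(256.3719,41.8923), P1=(280.9309,19.9470), P2=(278.2918,85.1025), P3=(283.2483,74.8380); sampled at t=k/5. Machine vertices: (256.3719,54.0815) → (268.1219,58.0968) → (275.0144,49.0088) → (278.7196,34.6187) → (280.9075,22.7273) → (283.2483,21.1358). Open path.

G21
G90
G00 X80.9494 Y46.3016
M3 S644
G01 X75.1044 Y64.2908 F1685
G01 X59.8019 Y75.4087 F1685
G01 X40.8869 Y75.4087 F1685
G01 X25.5844 Y64.2908 F1685
G01 X19.7394 Y46.3016 F1685
G01 X25.5844 Y28.3124 F1685
G01 X40.8869 Y17.1945 F1685
G01 X59.8019 Y17.1945 F1685
G01 X75.1044 Y28.3124 F1685
G01 X80.9494 Y46.3016 F1685
G00 X211.1928 Y7.0908
M3 S644
G01 X57.7875 Y13.0979 F1685
G00 X83.4532 Y16.3014
M3 S644
G01 X209.2151 Y16.2939 F1685
G01 X280.2430 Y46.4257 F1685
G00 X13.0346 Y71.2988
M3 S644
G01 X15.6733 Y84.0002 F1685
G01 X27.2488 Y89.8562 F1685
G01 X39.0445 Y84.4574 F1685
G01 X42.1780 Y71.8690 F1685
G01 X34.2897 Y61.5704 F1685
G01 X21.3196 Y61.3167 F1685
G01 X13.0346 Y71.2988 F1685
G00 X256.3719 Y54.0815
M3 S644
G01 X268.1219 Y58.0968 F1685
G01 X275.0144 Y49.0088 F1685
G01 X278.7196 Y34.6187 F1685
G01 X280.9075 Y22.7273 F1685
G01 X283.2483 Y21.1358 F1685
M5
G00 X0.0000 Y0.0000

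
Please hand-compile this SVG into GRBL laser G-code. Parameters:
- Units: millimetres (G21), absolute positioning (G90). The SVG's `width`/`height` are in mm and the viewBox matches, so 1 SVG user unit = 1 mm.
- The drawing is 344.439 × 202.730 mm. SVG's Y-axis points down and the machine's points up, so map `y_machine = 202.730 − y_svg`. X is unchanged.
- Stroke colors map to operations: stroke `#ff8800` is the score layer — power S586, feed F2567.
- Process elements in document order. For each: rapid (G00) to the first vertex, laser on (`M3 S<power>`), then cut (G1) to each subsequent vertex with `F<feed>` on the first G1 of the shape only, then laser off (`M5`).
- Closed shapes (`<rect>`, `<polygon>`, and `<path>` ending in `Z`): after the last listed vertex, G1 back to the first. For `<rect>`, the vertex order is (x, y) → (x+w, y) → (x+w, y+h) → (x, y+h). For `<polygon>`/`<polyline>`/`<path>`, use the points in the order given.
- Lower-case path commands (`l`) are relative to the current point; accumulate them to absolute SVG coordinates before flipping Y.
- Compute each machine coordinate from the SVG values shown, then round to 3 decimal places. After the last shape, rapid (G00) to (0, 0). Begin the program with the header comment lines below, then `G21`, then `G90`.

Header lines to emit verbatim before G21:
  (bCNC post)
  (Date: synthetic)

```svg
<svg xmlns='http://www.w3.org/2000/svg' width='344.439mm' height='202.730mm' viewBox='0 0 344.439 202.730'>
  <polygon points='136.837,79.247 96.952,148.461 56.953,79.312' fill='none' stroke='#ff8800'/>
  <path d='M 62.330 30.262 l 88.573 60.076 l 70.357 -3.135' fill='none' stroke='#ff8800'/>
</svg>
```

viewBox `0 0 344.439 202.730` with mm width/height → 1 unit = 1 mm. Flip: y_m = 202.730 − y_svg.

**Shape 1** — `<polygon>` regular polygon, stroke `#ff8800` → score (S586, F2567). Machine vertices: (136.837,123.483) → (96.952,54.269) → (56.953,123.418) → (136.837,123.483). Closed: final G1 returns to the first vertex.

**Shape 2** — `<path>` open polyline, stroke `#ff8800` → score (S586, F2567). Machine vertices: (62.330,172.468) → (150.903,112.392) → (221.260,115.527). Open path.

(bCNC post)
(Date: synthetic)
G21
G90
G00 X136.837 Y123.483
M3 S586
G1 X96.952 Y54.269 F2567
G1 X56.953 Y123.418
G1 X136.837 Y123.483
M5
G00 X62.330 Y172.468
M3 S586
G1 X150.903 Y112.392 F2567
G1 X221.260 Y115.527
M5
G00 X0.000 Y0.000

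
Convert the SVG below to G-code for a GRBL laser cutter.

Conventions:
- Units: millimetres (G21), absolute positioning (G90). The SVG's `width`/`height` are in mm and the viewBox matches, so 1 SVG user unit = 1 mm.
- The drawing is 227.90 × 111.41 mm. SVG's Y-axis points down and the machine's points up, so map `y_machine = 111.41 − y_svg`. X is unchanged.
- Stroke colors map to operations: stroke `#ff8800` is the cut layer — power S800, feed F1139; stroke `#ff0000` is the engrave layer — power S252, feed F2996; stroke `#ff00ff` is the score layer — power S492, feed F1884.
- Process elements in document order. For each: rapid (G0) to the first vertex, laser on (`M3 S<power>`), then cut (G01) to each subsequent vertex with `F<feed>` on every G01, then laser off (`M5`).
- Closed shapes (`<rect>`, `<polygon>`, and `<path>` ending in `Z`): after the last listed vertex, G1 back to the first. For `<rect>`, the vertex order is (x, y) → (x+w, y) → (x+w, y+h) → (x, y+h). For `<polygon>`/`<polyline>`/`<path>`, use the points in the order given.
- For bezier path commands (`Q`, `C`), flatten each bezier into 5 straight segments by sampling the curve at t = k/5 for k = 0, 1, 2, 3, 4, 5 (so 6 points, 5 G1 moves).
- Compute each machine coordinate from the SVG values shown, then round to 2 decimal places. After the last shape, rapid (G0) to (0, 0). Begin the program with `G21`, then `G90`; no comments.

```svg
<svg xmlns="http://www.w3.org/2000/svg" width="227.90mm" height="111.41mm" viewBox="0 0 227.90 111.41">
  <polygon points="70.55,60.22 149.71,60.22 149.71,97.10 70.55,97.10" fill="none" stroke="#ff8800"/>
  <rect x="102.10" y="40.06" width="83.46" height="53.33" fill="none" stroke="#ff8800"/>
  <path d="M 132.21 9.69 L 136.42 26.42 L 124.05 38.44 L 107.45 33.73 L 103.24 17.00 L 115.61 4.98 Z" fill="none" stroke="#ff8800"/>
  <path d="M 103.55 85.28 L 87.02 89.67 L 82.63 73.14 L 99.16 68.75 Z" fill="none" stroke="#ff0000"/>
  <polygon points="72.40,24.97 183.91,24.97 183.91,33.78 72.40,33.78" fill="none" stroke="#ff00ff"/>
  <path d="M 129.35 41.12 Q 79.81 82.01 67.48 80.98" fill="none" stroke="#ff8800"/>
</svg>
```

viewBox `0 0 227.90 111.41` with mm width/height → 1 unit = 1 mm. Flip: y_m = 111.41 − y_svg.

**Shape 1** — `<polygon>` rectangle, stroke `#ff8800` → cut (S800, F1139). Machine vertices: (70.55,51.19) → (149.71,51.19) → (149.71,14.31) → (70.55,14.31) → (70.55,51.19). Closed: final G1 returns to the first vertex.

**Shape 2** — `<rect>` rectangle, stroke `#ff8800` → cut (S800, F1139). Machine vertices: (102.10,71.35) → (185.56,71.35) → (185.56,18.02) → (102.10,18.02) → (102.10,71.35). Closed: final G1 returns to the first vertex.

**Shape 3** — `<path>` regular polygon, stroke `#ff8800` → cut (S800, F1139). Machine vertices: (132.21,101.72) → (136.42,84.99) → (124.05,72.97) → (107.45,77.68) → (103.24,94.41) → (115.61,106.43) → (132.21,101.72). Closed: final G1 returns to the first vertex.

**Shape 4** — `<path>` regular polygon, stroke `#ff0000` → engrave (S252, F2996). Machine vertices: (103.55,26.13) → (87.02,21.74) → (82.63,38.27) → (99.16,42.66) → (103.55,26.13). Closed: final G1 returns to the first vertex.

**Shape 5** — `<polygon>` rectangle, stroke `#ff00ff` → score (S492, F1884). Machine vertices: (72.40,86.44) → (183.91,86.44) → (183.91,77.63) → (72.40,77.63) → (72.40,86.44). Closed: final G1 returns to the first vertex.

**Shape 6** — `<path>` quadratic bezier, stroke `#ff8800` → cut (S800, F1139). Control points (SVG): P0=(129.35,41.12), P1=(79.81,82.01), P2=(67.48,80.98); sampled at t=k/5. Machine vertices: (129.35,70.29) → (111.02,55.61) → (95.67,44.29) → (83.30,36.31) → (73.90,31.69) → (67.48,30.43). Open path.

G21
G90
G0 X70.55 Y51.19
M3 S800
G01 X149.71 Y51.19 F1139
G01 X149.71 Y14.31 F1139
G01 X70.55 Y14.31 F1139
G01 X70.55 Y51.19 F1139
M5
G0 X102.10 Y71.35
M3 S800
G01 X185.56 Y71.35 F1139
G01 X185.56 Y18.02 F1139
G01 X102.10 Y18.02 F1139
G01 X102.10 Y71.35 F1139
M5
G0 X132.21 Y101.72
M3 S800
G01 X136.42 Y84.99 F1139
G01 X124.05 Y72.97 F1139
G01 X107.45 Y77.68 F1139
G01 X103.24 Y94.41 F1139
G01 X115.61 Y106.43 F1139
G01 X132.21 Y101.72 F1139
M5
G0 X103.55 Y26.13
M3 S252
G01 X87.02 Y21.74 F2996
G01 X82.63 Y38.27 F2996
G01 X99.16 Y42.66 F2996
G01 X103.55 Y26.13 F2996
M5
G0 X72.40 Y86.44
M3 S492
G01 X183.91 Y86.44 F1884
G01 X183.91 Y77.63 F1884
G01 X72.40 Y77.63 F1884
G01 X72.40 Y86.44 F1884
M5
G0 X129.35 Y70.29
M3 S800
G01 X111.02 Y55.61 F1139
G01 X95.67 Y44.29 F1139
G01 X83.30 Y36.31 F1139
G01 X73.90 Y31.69 F1139
G01 X67.48 Y30.43 F1139
M5
G0 X0.00 Y0.00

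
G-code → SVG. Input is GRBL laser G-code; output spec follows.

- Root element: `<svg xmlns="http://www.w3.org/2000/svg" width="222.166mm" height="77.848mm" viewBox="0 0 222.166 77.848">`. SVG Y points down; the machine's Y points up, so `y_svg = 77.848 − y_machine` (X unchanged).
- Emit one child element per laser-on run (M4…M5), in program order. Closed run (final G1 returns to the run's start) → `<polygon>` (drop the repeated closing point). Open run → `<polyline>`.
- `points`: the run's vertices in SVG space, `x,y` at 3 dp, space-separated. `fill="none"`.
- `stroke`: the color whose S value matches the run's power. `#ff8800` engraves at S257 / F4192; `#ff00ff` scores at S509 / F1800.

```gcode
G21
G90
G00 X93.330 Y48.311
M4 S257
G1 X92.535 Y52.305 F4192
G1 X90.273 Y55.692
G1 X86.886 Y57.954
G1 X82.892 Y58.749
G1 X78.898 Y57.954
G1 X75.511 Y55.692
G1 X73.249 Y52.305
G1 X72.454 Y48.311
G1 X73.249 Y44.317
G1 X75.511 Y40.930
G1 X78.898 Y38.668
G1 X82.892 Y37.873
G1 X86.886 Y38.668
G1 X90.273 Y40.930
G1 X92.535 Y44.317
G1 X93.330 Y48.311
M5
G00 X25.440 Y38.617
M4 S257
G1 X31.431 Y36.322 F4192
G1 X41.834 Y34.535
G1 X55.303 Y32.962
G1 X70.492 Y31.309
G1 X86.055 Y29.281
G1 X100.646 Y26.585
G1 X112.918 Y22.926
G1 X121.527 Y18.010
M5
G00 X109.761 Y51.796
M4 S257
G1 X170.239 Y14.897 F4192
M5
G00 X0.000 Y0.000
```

<svg xmlns="http://www.w3.org/2000/svg" width="222.166mm" height="77.848mm" viewBox="0 0 222.166 77.848">
  <polygon points="93.330,29.537 92.535,25.543 90.273,22.156 86.886,19.894 82.892,19.099 78.898,19.894 75.511,22.156 73.249,25.543 72.454,29.537 73.249,33.531 75.511,36.918 78.898,39.180 82.892,39.975 86.886,39.180 90.273,36.918 92.535,33.531" fill="none" stroke="#ff8800"/>
  <polyline points="25.440,39.231 31.431,41.526 41.834,43.313 55.303,44.886 70.492,46.539 86.055,48.567 100.646,51.263 112.918,54.922 121.527,59.838" fill="none" stroke="#ff8800"/>
  <polyline points="109.761,26.052 170.239,62.951" fill="none" stroke="#ff8800"/>
</svg>

Machine Y-up, SVG Y-down with viewBox height 77.848, so y_svg = 77.848 − y_machine; X carries over. Every run uses S257, so all elements get stroke `#ff8800` (engrave).

Run 1: The run returns to its start, so emit a `<polygon>` with points (Y-flipped): 93.330,29.537 92.535,25.543 90.273,22.156 86.886,19.894 82.892,19.099 78.898,19.894 75.511,22.156 73.249,25.543 72.454,29.537 73.249,33.531 75.511,36.918 78.898,39.180 82.892,39.975 86.886,39.180 90.273,36.918 92.535,33.531.

Run 2: The run is open, so emit a `<polyline>` with points (Y-flipped): 25.440,39.231 31.431,41.526 41.834,43.313 55.303,44.886 70.492,46.539 86.055,48.567 100.646,51.263 112.918,54.922 121.527,59.838.

Run 3: The run is open, so emit a `<polyline>` with points (Y-flipped): 109.761,26.052 170.239,62.951.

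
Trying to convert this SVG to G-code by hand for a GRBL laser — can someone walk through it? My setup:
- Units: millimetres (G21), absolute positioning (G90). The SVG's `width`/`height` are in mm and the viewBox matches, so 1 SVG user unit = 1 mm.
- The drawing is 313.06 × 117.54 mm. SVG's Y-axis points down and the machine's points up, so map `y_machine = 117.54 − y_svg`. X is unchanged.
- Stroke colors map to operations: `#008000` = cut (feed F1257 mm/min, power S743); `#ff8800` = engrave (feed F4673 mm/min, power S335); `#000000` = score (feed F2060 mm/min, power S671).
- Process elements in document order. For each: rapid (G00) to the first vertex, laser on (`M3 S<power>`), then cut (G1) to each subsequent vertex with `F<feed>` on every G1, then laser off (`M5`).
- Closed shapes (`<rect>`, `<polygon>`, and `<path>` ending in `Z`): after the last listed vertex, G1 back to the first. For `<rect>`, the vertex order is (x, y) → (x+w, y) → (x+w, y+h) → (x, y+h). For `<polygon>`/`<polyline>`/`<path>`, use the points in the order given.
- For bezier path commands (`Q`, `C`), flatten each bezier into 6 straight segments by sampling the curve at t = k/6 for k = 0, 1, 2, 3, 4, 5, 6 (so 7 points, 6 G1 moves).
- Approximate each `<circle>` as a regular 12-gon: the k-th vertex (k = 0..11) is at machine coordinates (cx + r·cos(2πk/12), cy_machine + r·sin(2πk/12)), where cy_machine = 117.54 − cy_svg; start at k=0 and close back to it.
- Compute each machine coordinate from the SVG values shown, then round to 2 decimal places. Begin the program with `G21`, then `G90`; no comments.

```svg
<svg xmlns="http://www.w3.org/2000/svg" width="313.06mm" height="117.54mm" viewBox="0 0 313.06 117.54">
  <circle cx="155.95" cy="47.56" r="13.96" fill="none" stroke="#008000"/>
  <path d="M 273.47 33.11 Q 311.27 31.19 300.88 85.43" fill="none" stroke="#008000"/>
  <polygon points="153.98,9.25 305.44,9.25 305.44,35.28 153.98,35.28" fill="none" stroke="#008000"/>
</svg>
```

viewBox `0 0 313.06 117.54` with mm width/height → 1 unit = 1 mm. Flip: y_m = 117.54 − y_svg.

**Shape 1** — `<circle>` circle, stroke `#008000` → cut (S743, F1257). Machine vertices: (169.91,69.98) → (168.04,76.96) → (162.93,82.07) → (155.95,83.94) → (148.97,82.07) → (143.86,76.96) → (141.99,69.98) → (143.86,63.00) → (148.97,57.89) → (155.95,56.02) → (162.93,57.89) → (168.04,63.00) → (169.91,69.98). Closed: final G1 returns to the first vertex.

**Shape 2** — `<path>` quadratic bezier, stroke `#008000` → cut (S743, F1257). Control points (SVG): P0=(273.47,33.11), P1=(311.27,31.19), P2=(300.88,85.43); sampled at t=k/6. Machine vertices: (273.47,84.43) → (284.73,83.51) → (293.32,79.47) → (299.22,72.31) → (302.45,62.03) → (303.00,48.63) → (300.88,32.11). Open path.

**Shape 3** — `<polygon>` rectangle, stroke `#008000` → cut (S743, F1257). Machine vertices: (153.98,108.29) → (305.44,108.29) → (305.44,82.26) → (153.98,82.26) → (153.98,108.29). Closed: final G1 returns to the first vertex.

G21
G90
G00 X169.91 Y69.98
M3 S743
G1 X168.04 Y76.96 F1257
G1 X162.93 Y82.07 F1257
G1 X155.95 Y83.94 F1257
G1 X148.97 Y82.07 F1257
G1 X143.86 Y76.96 F1257
G1 X141.99 Y69.98 F1257
G1 X143.86 Y63.00 F1257
G1 X148.97 Y57.89 F1257
G1 X155.95 Y56.02 F1257
G1 X162.93 Y57.89 F1257
G1 X168.04 Y63.00 F1257
G1 X169.91 Y69.98 F1257
M5
G00 X273.47 Y84.43
M3 S743
G1 X284.73 Y83.51 F1257
G1 X293.32 Y79.47 F1257
G1 X299.22 Y72.31 F1257
G1 X302.45 Y62.03 F1257
G1 X303.00 Y48.63 F1257
G1 X300.88 Y32.11 F1257
M5
G00 X153.98 Y108.29
M3 S743
G1 X305.44 Y108.29 F1257
G1 X305.44 Y82.26 F1257
G1 X153.98 Y82.26 F1257
G1 X153.98 Y108.29 F1257
M5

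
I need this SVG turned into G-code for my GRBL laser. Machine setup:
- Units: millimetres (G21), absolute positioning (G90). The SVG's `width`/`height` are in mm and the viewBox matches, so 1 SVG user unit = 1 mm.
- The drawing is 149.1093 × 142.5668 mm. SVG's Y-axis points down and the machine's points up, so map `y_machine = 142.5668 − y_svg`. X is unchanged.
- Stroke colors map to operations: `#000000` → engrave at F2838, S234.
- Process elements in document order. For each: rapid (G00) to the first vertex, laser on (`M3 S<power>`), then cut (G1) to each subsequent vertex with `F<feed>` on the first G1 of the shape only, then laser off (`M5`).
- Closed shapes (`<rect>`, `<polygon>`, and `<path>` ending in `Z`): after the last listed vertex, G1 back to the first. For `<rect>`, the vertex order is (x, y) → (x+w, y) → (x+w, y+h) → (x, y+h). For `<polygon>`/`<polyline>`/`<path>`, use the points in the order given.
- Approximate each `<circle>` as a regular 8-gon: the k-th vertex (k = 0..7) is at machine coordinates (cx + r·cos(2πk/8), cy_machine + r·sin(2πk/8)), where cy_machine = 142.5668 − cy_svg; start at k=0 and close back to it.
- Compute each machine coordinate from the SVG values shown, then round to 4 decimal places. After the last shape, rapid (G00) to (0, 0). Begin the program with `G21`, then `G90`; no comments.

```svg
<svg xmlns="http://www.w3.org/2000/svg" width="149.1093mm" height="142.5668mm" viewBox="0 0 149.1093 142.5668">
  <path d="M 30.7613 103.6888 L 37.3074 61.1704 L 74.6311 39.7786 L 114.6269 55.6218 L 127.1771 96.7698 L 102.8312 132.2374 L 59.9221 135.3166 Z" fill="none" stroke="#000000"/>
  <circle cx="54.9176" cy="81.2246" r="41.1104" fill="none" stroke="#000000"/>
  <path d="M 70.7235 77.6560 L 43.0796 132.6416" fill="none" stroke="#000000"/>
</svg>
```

viewBox `0 0 149.1093 142.5668` with mm width/height → 1 unit = 1 mm. Flip: y_m = 142.5668 − y_svg.

**Shape 1** — `<path>` regular polygon, stroke `#000000` → engrave (S234, F2838). Machine vertices: (30.7613,38.8780) → (37.3074,81.3964) → (74.6311,102.7882) → (114.6269,86.9450) → (127.1771,45.7970) → (102.8312,10.3294) → (59.9221,7.2502) → (30.7613,38.8780). Closed: final G1 returns to the first vertex.

**Shape 2** — `<circle>` circle, stroke `#000000` → engrave (S234, F2838). Machine vertices: (96.0280,61.3422) → (83.9870,90.4116) → (54.9176,102.4526) → (25.8482,90.4116) → (13.8072,61.3422) → (25.8482,32.2728) → (54.9176,20.2318) → (83.9870,32.2728) → (96.0280,61.3422). Closed: final G1 returns to the first vertex.

**Shape 3** — `<path>` line segment, stroke `#000000` → engrave (S234, F2838). Machine vertices: (70.7235,64.9108) → (43.0796,9.9252). Open path.

G21
G90
G00 X30.7613 Y38.8780
M3 S234
G1 X37.3074 Y81.3964 F2838
G1 X74.6311 Y102.7882
G1 X114.6269 Y86.9450
G1 X127.1771 Y45.7970
G1 X102.8312 Y10.3294
G1 X59.9221 Y7.2502
G1 X30.7613 Y38.8780
M5
G00 X96.0280 Y61.3422
M3 S234
G1 X83.9870 Y90.4116 F2838
G1 X54.9176 Y102.4526
G1 X25.8482 Y90.4116
G1 X13.8072 Y61.3422
G1 X25.8482 Y32.2728
G1 X54.9176 Y20.2318
G1 X83.9870 Y32.2728
G1 X96.0280 Y61.3422
M5
G00 X70.7235 Y64.9108
M3 S234
G1 X43.0796 Y9.9252 F2838
M5
G00 X0.0000 Y0.0000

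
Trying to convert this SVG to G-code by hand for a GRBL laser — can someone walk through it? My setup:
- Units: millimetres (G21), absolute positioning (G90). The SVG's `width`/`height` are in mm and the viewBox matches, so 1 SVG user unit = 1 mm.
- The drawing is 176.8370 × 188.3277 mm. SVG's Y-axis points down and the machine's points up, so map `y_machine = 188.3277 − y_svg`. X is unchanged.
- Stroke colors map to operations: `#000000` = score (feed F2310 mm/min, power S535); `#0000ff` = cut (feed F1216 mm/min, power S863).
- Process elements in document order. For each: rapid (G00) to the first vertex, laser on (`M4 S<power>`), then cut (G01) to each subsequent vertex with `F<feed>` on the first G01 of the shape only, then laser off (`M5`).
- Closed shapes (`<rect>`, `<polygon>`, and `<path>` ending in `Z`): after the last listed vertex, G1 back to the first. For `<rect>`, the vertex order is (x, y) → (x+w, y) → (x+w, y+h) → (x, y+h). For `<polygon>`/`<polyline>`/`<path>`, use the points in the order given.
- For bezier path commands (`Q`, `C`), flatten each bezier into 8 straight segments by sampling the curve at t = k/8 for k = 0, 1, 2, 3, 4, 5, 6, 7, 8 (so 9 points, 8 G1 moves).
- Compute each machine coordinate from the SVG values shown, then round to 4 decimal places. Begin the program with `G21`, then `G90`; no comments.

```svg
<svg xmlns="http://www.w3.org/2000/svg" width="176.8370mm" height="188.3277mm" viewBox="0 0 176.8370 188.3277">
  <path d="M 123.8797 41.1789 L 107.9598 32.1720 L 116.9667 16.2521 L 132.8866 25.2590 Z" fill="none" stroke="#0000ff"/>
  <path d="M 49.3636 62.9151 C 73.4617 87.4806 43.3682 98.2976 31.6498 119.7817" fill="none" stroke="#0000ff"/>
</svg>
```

viewBox `0 0 176.8370 188.3277` with mm width/height → 1 unit = 1 mm. Flip: y_m = 188.3277 − y_svg.

**Shape 1** — `<path>` regular polygon, stroke `#0000ff` → cut (S863, F1216). Machine vertices: (123.8797,147.1488) → (107.9598,156.1557) → (116.9667,172.0756) → (132.8866,163.0687) → (123.8797,147.1488). Closed: final G1 returns to the first vertex.

**Shape 2** — `<path>` cubic bezier, stroke `#0000ff` → cut (S863, F1216). Control points (SVG): P0=(49.3636,62.9151), P1=(73.4617,87.4806), P2=(43.3682,98.2976), P3=(31.6498,119.7817); sampled at t=k/8. Machine vertices: (49.3636,125.4126) → (56.0019,116.7973) → (58.4101,109.1848) → (57.4386,102.2890) → (53.9379,95.8238) → (48.7582,89.5030) → (42.7501,83.0405) → (36.7638,76.1502) → (31.6498,68.5460). Open path.

G21
G90
G00 X123.8797 Y147.1488
M4 S863
G01 X107.9598 Y156.1557 F1216
G01 X116.9667 Y172.0756
G01 X132.8866 Y163.0687
G01 X123.8797 Y147.1488
M5
G00 X49.3636 Y125.4126
M4 S863
G01 X56.0019 Y116.7973 F1216
G01 X58.4101 Y109.1848
G01 X57.4386 Y102.2890
G01 X53.9379 Y95.8238
G01 X48.7582 Y89.5030
G01 X42.7501 Y83.0405
G01 X36.7638 Y76.1502
G01 X31.6498 Y68.5460
M5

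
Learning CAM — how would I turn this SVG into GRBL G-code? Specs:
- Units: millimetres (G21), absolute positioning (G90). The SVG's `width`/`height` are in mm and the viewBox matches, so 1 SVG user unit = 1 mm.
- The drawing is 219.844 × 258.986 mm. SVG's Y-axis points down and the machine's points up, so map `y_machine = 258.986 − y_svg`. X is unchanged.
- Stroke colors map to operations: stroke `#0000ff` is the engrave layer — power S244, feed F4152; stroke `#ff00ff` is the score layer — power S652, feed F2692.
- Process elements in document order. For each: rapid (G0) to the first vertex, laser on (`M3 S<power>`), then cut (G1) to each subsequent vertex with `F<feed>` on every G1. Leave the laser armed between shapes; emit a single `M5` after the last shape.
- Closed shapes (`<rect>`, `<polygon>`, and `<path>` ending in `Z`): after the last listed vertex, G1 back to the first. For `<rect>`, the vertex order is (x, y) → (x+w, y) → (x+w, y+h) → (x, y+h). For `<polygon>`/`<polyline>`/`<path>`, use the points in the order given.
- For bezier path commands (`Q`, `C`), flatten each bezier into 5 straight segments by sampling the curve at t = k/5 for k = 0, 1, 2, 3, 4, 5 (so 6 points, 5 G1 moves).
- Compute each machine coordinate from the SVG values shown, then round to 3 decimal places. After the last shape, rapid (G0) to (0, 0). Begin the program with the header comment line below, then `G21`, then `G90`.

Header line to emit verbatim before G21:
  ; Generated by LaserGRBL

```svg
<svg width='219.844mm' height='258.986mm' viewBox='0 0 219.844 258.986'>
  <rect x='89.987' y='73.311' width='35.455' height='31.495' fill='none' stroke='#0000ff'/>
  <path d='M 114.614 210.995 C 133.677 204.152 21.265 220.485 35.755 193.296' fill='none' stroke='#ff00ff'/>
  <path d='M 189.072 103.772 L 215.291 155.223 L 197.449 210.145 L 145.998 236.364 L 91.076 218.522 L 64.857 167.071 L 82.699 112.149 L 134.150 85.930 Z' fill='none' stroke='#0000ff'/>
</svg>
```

1 u = 1 mm; y_m = 258.986 − y.

[1] `<rect>` rectangle, #0000ff→engrave S244 F4152: (89.987,185.675) → (125.442,185.675) → (125.442,154.180) → (89.987,154.180) → (89.987,185.675) (closed)

[2] `<path>` cubic bezier, #ff00ff→score S652 F2692: (114.614,47.991) → (112.342,49.849) → (90.918,49.347) → (62.744,49.685) → (40.222,54.066) → (35.755,65.690)

[3] `<path>` regular polygon, #0000ff→engrave S244 F4152: (189.072,155.214) → (215.291,103.763) → (197.449,48.841) → (145.998,22.622) → (91.076,40.464) → (64.857,91.915) → (82.699,146.837) → (134.150,173.056) → (189.072,155.214) (closed)

; Generated by LaserGRBL
G21
G90
G0 X89.987 Y185.675
M3 S244
G1 X125.442 Y185.675 F4152
G1 X125.442 Y154.180 F4152
G1 X89.987 Y154.180 F4152
G1 X89.987 Y185.675 F4152
G0 X114.614 Y47.991
M3 S652
G1 X112.342 Y49.849 F2692
G1 X90.918 Y49.347 F2692
G1 X62.744 Y49.685 F2692
G1 X40.222 Y54.066 F2692
G1 X35.755 Y65.690 F2692
G0 X189.072 Y155.214
M3 S244
G1 X215.291 Y103.763 F4152
G1 X197.449 Y48.841 F4152
G1 X145.998 Y22.622 F4152
G1 X91.076 Y40.464 F4152
G1 X64.857 Y91.915 F4152
G1 X82.699 Y146.837 F4152
G1 X134.150 Y173.056 F4152
G1 X189.072 Y155.214 F4152
M5
G0 X0.000 Y0.000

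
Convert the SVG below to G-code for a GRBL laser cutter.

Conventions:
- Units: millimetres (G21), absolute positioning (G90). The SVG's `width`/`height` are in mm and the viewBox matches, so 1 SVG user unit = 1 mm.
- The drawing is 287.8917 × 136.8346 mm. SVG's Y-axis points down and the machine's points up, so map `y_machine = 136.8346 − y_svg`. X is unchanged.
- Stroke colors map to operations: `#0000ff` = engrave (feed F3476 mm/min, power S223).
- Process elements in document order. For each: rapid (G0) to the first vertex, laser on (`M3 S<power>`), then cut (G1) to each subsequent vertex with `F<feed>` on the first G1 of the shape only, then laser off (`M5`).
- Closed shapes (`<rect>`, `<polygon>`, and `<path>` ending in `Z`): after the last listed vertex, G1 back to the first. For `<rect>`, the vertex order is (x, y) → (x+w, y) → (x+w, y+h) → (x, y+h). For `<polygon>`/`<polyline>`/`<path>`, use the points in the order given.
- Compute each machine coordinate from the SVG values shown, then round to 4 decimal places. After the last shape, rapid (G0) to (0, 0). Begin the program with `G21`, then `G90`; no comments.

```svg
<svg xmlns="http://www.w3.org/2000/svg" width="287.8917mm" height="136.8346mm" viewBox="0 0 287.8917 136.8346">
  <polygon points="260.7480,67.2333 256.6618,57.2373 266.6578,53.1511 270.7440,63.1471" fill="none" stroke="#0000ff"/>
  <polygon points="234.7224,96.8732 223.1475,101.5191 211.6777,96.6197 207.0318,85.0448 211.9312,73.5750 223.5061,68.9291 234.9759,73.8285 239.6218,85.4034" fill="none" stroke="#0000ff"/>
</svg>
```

G21
G90
G0 X260.7480 Y69.6013
M3 S223
G1 X256.6618 Y79.5973 F3476
G1 X266.6578 Y83.6835
G1 X270.7440 Y73.6875
G1 X260.7480 Y69.6013
M5
G0 X234.7224 Y39.9614
M3 S223
G1 X223.1475 Y35.3155 F3476
G1 X211.6777 Y40.2149
G1 X207.0318 Y51.7898
G1 X211.9312 Y63.2596
G1 X223.5061 Y67.9055
G1 X234.9759 Y63.0061
G1 X239.6218 Y51.4312
G1 X234.7224 Y39.9614
M5
G0 X0.0000 Y0.0000

Since the viewBox matches the mm dimensions, user units are millimetres directly. The only transform is the Y-flip y_m = 136.8346 − y_svg.

Shape 1 is a regular polygon drawn with `<polygon>`. Its stroke #0000ff means engrave at S223, F3476. After flipping Y the toolpath is (260.7480,69.6013) → (256.6618,79.5973) → (266.6578,83.6835) → (270.7440,73.6875) → (260.7480,69.6013), returning to the start.

Shape 2 is a regular polygon drawn with `<polygon>`. Its stroke #0000ff means engrave at S223, F3476. After flipping Y the toolpath is (234.7224,39.9614) → (223.1475,35.3155) → (211.6777,40.2149) → (207.0318,51.7898) → (211.9312,63.2596) → (223.5061,67.9055) → (234.9759,63.0061) → (239.6218,51.4312) → (234.7224,39.9614), returning to the start.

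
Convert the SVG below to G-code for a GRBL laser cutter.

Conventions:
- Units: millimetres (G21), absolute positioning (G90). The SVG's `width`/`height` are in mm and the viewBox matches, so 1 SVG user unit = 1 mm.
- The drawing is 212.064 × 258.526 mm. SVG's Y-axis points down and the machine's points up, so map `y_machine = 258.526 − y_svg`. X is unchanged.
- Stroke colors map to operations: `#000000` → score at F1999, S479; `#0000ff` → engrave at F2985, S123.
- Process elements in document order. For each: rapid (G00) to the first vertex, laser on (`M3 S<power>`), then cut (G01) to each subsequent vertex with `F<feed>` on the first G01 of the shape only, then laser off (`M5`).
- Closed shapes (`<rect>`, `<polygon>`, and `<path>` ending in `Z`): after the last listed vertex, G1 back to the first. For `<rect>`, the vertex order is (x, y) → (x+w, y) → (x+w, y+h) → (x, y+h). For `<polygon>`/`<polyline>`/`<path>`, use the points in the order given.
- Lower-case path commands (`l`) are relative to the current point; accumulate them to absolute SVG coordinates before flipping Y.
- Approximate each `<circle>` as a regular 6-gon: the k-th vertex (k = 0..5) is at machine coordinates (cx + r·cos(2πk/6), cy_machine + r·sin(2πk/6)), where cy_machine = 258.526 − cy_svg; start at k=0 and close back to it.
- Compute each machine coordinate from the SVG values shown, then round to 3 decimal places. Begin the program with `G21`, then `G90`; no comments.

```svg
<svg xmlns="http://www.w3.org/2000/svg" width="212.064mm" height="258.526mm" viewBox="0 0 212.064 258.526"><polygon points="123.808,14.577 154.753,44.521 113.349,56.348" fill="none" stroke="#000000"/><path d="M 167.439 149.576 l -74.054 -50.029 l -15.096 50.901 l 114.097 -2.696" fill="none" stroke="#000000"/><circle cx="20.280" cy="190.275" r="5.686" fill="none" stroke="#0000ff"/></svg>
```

G21
G90
G00 X123.808 Y243.949
M3 S479
G01 X154.753 Y214.005 F1999
G01 X113.349 Y202.178
G01 X123.808 Y243.949
M5
G00 X167.439 Y108.950
M3 S479
G01 X93.385 Y158.979 F1999
G01 X78.289 Y108.078
G01 X192.386 Y110.774
M5
G00 X25.966 Y68.251
M3 S123
G01 X23.123 Y73.175 F2985
G01 X17.437 Y73.175
G01 X14.594 Y68.251
G01 X17.437 Y63.327
G01 X23.123 Y63.327
G01 X25.966 Y68.251
M5

1 u = 1 mm; y_m = 258.526 − y.

[1] `<polygon>` regular polygon, #000000→score S479 F1999: (123.808,243.949) → (154.753,214.005) → (113.349,202.178) → (123.808,243.949) (closed)

[2] `<path>` open polyline, #000000→score S479 F1999: (167.439,108.950) → (93.385,158.979) → (78.289,108.078) → (192.386,110.774)

[3] `<circle>` circle, #0000ff→engrave S123 F2985: (25.966,68.251) → (23.123,73.175) → (17.437,73.175) → (14.594,68.251) → (17.437,63.327) → (23.123,63.327) → (25.966,68.251) (closed)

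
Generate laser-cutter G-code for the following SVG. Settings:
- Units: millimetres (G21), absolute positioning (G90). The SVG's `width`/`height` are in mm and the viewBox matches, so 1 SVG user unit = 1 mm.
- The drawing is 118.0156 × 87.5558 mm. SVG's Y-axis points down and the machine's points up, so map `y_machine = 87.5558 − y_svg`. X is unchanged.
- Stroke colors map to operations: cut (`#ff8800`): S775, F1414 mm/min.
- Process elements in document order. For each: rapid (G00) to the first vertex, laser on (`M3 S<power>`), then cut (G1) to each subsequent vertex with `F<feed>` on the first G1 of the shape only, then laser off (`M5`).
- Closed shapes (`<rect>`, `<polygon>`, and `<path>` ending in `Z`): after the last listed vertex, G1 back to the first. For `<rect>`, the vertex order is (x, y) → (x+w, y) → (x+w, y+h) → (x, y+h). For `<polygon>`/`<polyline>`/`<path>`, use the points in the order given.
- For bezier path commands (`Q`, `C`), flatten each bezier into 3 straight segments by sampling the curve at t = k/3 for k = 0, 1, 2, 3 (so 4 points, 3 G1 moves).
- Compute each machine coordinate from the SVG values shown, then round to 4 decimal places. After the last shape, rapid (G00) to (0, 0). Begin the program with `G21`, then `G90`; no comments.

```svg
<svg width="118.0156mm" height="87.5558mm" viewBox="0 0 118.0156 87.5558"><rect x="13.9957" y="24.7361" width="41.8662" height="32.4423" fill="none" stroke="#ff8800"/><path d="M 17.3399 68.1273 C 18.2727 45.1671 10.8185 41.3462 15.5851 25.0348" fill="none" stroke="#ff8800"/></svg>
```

1 u = 1 mm; y_m = 87.5558 − y.

[1] `<rect>` rectangle, #ff8800→cut S775 F1414: (13.9957,62.8197) → (55.8619,62.8197) → (55.8619,30.3774) → (13.9957,30.3774) → (13.9957,62.8197) (closed)

[2] `<path>` cubic bezier, #ff8800→cut S775 F1414: (17.3399,19.4285) → (16.2403,37.1804) → (14.1288,49.2016) → (15.5851,62.5210)

G21
G90
G00 X13.9957 Y62.8197
M3 S775
G1 X55.8619 Y62.8197 F1414
G1 X55.8619 Y30.3774
G1 X13.9957 Y30.3774
G1 X13.9957 Y62.8197
M5
G00 X17.3399 Y19.4285
M3 S775
G1 X16.2403 Y37.1804 F1414
G1 X14.1288 Y49.2016
G1 X15.5851 Y62.5210
M5
G00 X0.0000 Y0.0000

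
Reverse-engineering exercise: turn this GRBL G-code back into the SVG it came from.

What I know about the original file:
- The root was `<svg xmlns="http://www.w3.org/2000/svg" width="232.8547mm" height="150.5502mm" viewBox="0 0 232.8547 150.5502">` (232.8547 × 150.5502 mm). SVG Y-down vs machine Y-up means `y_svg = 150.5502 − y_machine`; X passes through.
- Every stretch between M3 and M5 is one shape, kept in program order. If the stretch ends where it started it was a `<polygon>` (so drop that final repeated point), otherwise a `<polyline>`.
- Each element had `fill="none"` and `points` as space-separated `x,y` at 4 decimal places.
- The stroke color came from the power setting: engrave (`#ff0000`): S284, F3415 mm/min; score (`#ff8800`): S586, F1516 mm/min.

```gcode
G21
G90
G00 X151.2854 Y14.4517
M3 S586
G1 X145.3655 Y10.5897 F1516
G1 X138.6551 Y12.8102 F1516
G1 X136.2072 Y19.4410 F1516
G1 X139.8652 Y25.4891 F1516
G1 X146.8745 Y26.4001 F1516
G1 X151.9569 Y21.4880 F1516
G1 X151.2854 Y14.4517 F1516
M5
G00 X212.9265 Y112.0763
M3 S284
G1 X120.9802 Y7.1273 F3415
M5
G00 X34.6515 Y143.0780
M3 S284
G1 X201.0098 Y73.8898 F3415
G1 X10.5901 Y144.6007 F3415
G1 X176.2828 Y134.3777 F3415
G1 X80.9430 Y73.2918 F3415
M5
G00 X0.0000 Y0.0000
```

<svg xmlns="http://www.w3.org/2000/svg" width="232.8547mm" height="150.5502mm" viewBox="0 0 232.8547 150.5502">
  <polygon points="151.2854,136.0985 145.3655,139.9605 138.6551,137.7400 136.2072,131.1092 139.8652,125.0611 146.8745,124.1501 151.9569,129.0622" fill="none" stroke="#ff8800"/>
  <polyline points="212.9265,38.4739 120.9802,143.4229" fill="none" stroke="#ff0000"/>
  <polyline points="34.6515,7.4722 201.0098,76.6604 10.5901,5.9495 176.2828,16.1725 80.9430,77.2584" fill="none" stroke="#ff0000"/>
</svg>

Machine Y-up, SVG Y-down with viewBox height 150.5502, so y_svg = 150.5502 − y_machine; X carries over.

Run 1: power S586 maps to stroke `#ff8800` (score). The run returns to its start, so emit a `<polygon>` with points (Y-flipped): 151.2854,136.0985 145.3655,139.9605 138.6551,137.7400 136.2072,131.1092 139.8652,125.0611 146.8745,124.1501 151.9569,129.0622.

Run 2: S284 ⇒ engrave layer `#ff0000`. The run is open, so emit a `<polyline>` with points (Y-flipped): 212.9265,38.4739 120.9802,143.4229.

Run 3: power S284 maps to stroke `#ff0000` (engrave). The run is open, so emit a `<polyline>` with points (Y-flipped): 34.6515,7.4722 201.0098,76.6604 10.5901,5.9495 176.2828,16.1725 80.9430,77.2584.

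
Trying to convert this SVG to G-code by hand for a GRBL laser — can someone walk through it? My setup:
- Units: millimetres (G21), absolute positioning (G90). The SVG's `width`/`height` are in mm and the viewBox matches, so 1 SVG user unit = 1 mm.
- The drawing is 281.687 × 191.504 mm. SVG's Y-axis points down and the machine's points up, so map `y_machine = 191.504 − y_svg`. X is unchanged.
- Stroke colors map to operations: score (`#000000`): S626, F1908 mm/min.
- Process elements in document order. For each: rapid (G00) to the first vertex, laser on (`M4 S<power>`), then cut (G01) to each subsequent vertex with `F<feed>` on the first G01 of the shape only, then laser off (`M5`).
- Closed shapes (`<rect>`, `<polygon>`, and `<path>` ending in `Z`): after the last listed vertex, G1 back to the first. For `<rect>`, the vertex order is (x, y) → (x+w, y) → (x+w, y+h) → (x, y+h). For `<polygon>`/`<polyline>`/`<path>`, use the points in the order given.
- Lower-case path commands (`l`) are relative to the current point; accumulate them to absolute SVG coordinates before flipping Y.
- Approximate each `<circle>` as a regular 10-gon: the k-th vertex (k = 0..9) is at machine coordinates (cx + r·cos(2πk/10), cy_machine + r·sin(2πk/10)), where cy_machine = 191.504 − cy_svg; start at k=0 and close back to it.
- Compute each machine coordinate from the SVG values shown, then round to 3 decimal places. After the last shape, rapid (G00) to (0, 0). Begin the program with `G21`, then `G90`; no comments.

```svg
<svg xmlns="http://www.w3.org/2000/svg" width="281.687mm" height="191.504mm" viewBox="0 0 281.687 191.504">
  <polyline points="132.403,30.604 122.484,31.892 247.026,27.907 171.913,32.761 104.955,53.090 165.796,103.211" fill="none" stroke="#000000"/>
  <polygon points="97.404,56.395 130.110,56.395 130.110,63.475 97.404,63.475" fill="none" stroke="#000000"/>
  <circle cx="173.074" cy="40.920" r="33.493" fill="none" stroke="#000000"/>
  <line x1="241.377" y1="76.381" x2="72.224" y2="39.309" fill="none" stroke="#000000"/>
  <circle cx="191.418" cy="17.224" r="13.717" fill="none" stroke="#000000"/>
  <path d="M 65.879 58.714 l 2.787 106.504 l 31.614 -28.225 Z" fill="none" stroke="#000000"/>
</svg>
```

viewBox `0 0 281.687 191.504` with mm width/height → 1 unit = 1 mm. Flip: y_m = 191.504 − y_svg.

**Shape 1** — `<polyline>` open polyline, stroke `#000000` → score (S626, F1908). Machine vertices: (132.403,160.900) → (122.484,159.612) → (247.026,163.597) → (171.913,158.743) → (104.955,138.414) → (165.796,88.293). Open path.

**Shape 2** — `<polygon>` rectangle, stroke `#000000` → score (S626, F1908). Machine vertices: (97.404,135.109) → (130.110,135.109) → (130.110,128.029) → (97.404,128.029) → (97.404,135.109). Closed: final G1 returns to the first vertex.

**Shape 3** — `<circle>` circle, stroke `#000000` → score (S626, F1908). Machine vertices: (206.567,150.584) → (200.170,170.271) → (183.424,182.438) → (162.724,182.438) → (145.978,170.271) → (139.581,150.584) → (145.978,130.897) → (162.724,118.730) → (183.424,118.730) → (200.170,130.897) → (206.567,150.584). Closed: final G1 returns to the first vertex.

**Shape 4** — `<line>` line segment, stroke `#000000` → score (S626, F1908). Machine vertices: (241.377,115.123) → (72.224,152.195). Open path.

**Shape 5** — `<circle>` circle, stroke `#000000` → score (S626, F1908). Machine vertices: (205.135,174.280) → (202.515,182.343) → (195.657,187.326) → (187.179,187.326) → (180.321,182.343) → (177.701,174.280) → (180.321,166.217) → (187.179,161.234) → (195.657,161.234) → (202.515,166.217) → (205.135,174.280). Closed: final G1 returns to the first vertex.

**Shape 6** — `<path>` closed polygon, stroke `#000000` → score (S626, F1908). Machine vertices: (65.879,132.790) → (68.666,26.286) → (100.280,54.511) → (65.879,132.790). Closed: final G1 returns to the first vertex.

G21
G90
G00 X132.403 Y160.900
M4 S626
G01 X122.484 Y159.612 F1908
G01 X247.026 Y163.597
G01 X171.913 Y158.743
G01 X104.955 Y138.414
G01 X165.796 Y88.293
M5
G00 X97.404 Y135.109
M4 S626
G01 X130.110 Y135.109 F1908
G01 X130.110 Y128.029
G01 X97.404 Y128.029
G01 X97.404 Y135.109
M5
G00 X206.567 Y150.584
M4 S626
G01 X200.170 Y170.271 F1908
G01 X183.424 Y182.438
G01 X162.724 Y182.438
G01 X145.978 Y170.271
G01 X139.581 Y150.584
G01 X145.978 Y130.897
G01 X162.724 Y118.730
G01 X183.424 Y118.730
G01 X200.170 Y130.897
G01 X206.567 Y150.584
M5
G00 X241.377 Y115.123
M4 S626
G01 X72.224 Y152.195 F1908
M5
G00 X205.135 Y174.280
M4 S626
G01 X202.515 Y182.343 F1908
G01 X195.657 Y187.326
G01 X187.179 Y187.326
G01 X180.321 Y182.343
G01 X177.701 Y174.280
G01 X180.321 Y166.217
G01 X187.179 Y161.234
G01 X195.657 Y161.234
G01 X202.515 Y166.217
G01 X205.135 Y174.280
M5
G00 X65.879 Y132.790
M4 S626
G01 X68.666 Y26.286 F1908
G01 X100.280 Y54.511
G01 X65.879 Y132.790
M5
G00 X0.000 Y0.000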